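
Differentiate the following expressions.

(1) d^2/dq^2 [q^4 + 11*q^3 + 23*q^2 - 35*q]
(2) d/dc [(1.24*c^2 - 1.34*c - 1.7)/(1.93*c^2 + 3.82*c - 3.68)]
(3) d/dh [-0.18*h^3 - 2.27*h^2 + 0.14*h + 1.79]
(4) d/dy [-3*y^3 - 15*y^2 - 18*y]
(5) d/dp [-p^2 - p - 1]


(1) = 12*q^2 + 66*q + 46
(2) = (7.323*c^2 - 2.5644*c + 11.4252)/(3.7249*c^4 + 14.7452*c^3 + 0.3876*c^2 - 28.1152*c + 13.5424)
(3) = -0.54*h^2 - 4.54*h + 0.14
(4) = -9*y^2 - 30*y - 18
(5) = -2*p - 1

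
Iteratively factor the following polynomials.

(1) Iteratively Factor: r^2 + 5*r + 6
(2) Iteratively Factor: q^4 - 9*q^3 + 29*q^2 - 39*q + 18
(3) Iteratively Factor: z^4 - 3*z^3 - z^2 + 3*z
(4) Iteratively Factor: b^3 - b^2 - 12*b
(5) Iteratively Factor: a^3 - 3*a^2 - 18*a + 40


(1) = (r + 2)*(r + 3)
(2) = (q - 1)*(q^3 - 8*q^2 + 21*q - 18) = (q - 2)*(q - 1)*(q^2 - 6*q + 9) = (q - 3)*(q - 2)*(q - 1)*(q - 3)
(3) = (z - 3)*(z^3 - z) = z*(z - 3)*(z^2 - 1) = z*(z - 3)*(z - 1)*(z + 1)
(4) = (b - 4)*(b^2 + 3*b) = b*(b - 4)*(b + 3)
(5) = (a + 4)*(a^2 - 7*a + 10) = (a - 5)*(a + 4)*(a - 2)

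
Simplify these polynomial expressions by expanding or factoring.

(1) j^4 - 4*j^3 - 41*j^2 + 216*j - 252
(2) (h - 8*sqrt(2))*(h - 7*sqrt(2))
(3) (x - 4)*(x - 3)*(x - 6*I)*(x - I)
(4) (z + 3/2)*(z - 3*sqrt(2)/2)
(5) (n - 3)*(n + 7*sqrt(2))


(1) = (j - 6)*(j - 3)*(j - 2)*(j + 7)
(2) = h^2 - 15*sqrt(2)*h + 112
(3) = x^4 - 7*x^3 - 7*I*x^3 + 6*x^2 + 49*I*x^2 + 42*x - 84*I*x - 72
(4) = z^2 - 3*sqrt(2)*z/2 + 3*z/2 - 9*sqrt(2)/4
(5) = n^2 - 3*n + 7*sqrt(2)*n - 21*sqrt(2)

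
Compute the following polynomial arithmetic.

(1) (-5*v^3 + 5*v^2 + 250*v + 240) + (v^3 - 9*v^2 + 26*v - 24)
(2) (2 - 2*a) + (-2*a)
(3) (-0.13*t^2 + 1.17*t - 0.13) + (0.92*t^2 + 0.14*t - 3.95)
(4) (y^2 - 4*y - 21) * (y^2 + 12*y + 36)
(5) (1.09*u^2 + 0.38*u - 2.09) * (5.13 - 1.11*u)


(1) = -4*v^3 - 4*v^2 + 276*v + 216
(2) = 2 - 4*a
(3) = 0.79*t^2 + 1.31*t - 4.08
(4) = y^4 + 8*y^3 - 33*y^2 - 396*y - 756
(5) = -1.2099*u^3 + 5.1699*u^2 + 4.2693*u - 10.7217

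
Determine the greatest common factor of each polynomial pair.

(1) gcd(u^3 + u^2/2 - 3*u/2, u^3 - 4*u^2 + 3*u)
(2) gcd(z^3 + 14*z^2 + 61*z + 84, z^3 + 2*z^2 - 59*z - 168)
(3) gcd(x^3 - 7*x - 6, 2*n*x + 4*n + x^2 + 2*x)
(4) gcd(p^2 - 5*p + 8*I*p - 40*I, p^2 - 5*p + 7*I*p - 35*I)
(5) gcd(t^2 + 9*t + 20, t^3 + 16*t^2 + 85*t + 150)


(1) = gcd(u*(u - 1)*(u + 3/2), u*(u - 3)*(u - 1)) = u^2 - u
(2) = gcd((z + 3)*(z + 4)*(z + 7), (z - 8)*(z + 3)*(z + 7)) = z^2 + 10*z + 21
(3) = x + 2
(4) = p - 5
(5) = gcd((t + 4)*(t + 5), (t + 5)^2*(t + 6)) = t + 5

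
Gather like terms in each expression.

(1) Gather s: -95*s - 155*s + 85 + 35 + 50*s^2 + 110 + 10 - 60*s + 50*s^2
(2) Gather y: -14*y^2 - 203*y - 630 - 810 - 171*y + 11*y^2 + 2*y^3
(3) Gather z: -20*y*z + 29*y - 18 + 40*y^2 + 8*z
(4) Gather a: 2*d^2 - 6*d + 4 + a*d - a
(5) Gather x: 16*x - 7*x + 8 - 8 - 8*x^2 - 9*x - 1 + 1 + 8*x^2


(1) = 100*s^2 - 310*s + 240
(2) = 2*y^3 - 3*y^2 - 374*y - 1440
(3) = 40*y^2 + 29*y + z*(8 - 20*y) - 18
(4) = a*(d - 1) + 2*d^2 - 6*d + 4
(5) = 0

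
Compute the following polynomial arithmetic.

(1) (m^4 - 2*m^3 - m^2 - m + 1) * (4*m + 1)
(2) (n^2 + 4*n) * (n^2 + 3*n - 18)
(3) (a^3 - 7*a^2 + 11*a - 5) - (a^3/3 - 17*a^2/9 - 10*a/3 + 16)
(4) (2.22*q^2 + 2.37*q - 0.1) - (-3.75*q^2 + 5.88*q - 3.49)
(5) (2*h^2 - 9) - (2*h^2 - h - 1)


(1) = 4*m^5 - 7*m^4 - 6*m^3 - 5*m^2 + 3*m + 1
(2) = n^4 + 7*n^3 - 6*n^2 - 72*n
(3) = 2*a^3/3 - 46*a^2/9 + 43*a/3 - 21
(4) = 5.97*q^2 - 3.51*q + 3.39
(5) = h - 8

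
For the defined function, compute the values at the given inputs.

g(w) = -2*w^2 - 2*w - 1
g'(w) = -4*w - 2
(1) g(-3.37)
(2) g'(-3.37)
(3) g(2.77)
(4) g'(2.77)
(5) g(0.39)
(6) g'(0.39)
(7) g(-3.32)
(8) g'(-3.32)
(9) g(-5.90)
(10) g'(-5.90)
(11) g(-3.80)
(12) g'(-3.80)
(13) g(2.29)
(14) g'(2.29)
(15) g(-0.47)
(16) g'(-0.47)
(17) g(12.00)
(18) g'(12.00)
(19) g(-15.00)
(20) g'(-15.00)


(1) = -16.97
(2) = 11.48
(3) = -21.89
(4) = -13.08
(5) = -2.08
(6) = -3.56
(7) = -16.40
(8) = 11.28
(9) = -58.82
(10) = 21.60
(11) = -22.28
(12) = 13.20
(13) = -16.07
(14) = -11.16
(15) = -0.50
(16) = -0.12
(17) = -313.00
(18) = -50.00
(19) = -421.00
(20) = 58.00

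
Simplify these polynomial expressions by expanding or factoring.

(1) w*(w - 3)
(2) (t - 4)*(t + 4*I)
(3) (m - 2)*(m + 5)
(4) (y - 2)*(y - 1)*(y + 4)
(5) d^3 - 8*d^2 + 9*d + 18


(1) = w^2 - 3*w
(2) = t^2 - 4*t + 4*I*t - 16*I
(3) = m^2 + 3*m - 10
(4) = y^3 + y^2 - 10*y + 8
(5) = (d - 6)*(d - 3)*(d + 1)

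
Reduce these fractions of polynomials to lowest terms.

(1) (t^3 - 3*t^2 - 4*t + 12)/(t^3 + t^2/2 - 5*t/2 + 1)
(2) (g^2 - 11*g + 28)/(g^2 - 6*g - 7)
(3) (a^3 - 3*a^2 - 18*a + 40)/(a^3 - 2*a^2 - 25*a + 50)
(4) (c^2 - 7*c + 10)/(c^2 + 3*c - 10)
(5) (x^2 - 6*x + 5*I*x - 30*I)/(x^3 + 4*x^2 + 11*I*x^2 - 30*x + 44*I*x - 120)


(1) = (2*t^2 - 10*t + 12)/(2*t^2 - 3*t + 1)
(2) = (g - 4)/(g + 1)
(3) = (a + 4)/(a + 5)
(4) = (c - 5)/(c + 5)
(5) = (x - 6)/(x^2 + x*(4 + 6*I) + 24*I)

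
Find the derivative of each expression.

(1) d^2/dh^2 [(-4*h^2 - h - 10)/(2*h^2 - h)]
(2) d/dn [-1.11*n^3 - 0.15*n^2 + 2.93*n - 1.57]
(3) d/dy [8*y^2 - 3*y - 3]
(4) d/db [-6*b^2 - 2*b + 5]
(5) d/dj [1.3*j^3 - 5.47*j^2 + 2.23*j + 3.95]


(1) = 4*(-6*h^3 - 60*h^2 + 30*h - 5)/(h^3*(8*h^3 - 12*h^2 + 6*h - 1))
(2) = -3.33*n^2 - 0.3*n + 2.93
(3) = 16*y - 3
(4) = -12*b - 2
(5) = 3.9*j^2 - 10.94*j + 2.23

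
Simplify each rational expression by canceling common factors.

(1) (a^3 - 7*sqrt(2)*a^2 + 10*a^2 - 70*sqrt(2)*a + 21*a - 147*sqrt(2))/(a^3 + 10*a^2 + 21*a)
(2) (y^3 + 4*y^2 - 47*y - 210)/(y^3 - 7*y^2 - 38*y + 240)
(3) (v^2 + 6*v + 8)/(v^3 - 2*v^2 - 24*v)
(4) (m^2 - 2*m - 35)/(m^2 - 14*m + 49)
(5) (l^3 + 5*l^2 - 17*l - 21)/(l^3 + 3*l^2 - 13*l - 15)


(1) = (a - 7*sqrt(2))/a
(2) = (y^2 - 2*y - 35)/(y^2 - 13*y + 40)
(3) = (v + 2)/(v^2 - 6*v)
(4) = (m + 5)/(m - 7)
(5) = (l + 7)/(l + 5)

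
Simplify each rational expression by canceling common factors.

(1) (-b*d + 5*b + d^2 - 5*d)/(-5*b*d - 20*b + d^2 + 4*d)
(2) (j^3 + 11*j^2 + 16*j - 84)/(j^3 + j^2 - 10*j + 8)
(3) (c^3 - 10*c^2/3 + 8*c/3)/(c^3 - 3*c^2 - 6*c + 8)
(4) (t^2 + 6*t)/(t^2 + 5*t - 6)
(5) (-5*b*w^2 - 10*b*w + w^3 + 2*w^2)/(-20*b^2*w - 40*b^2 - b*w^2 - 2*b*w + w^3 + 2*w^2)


(1) = (b*d - 5*b - d^2 + 5*d)/(5*b*d + 20*b - d^2 - 4*d)
(2) = (j^2 + 13*j + 42)/(j^2 + 3*j - 4)
(3) = (3*c^3 - 10*c^2 + 8*c)/(3*c^3 - 9*c^2 - 18*c + 24)
(4) = t/(t - 1)
(5) = w/(4*b + w)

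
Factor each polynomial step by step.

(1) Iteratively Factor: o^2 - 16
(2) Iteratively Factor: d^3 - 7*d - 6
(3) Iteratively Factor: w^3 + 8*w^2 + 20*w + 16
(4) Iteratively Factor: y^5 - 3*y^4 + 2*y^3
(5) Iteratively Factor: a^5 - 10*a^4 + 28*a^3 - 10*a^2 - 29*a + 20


(1) = (o + 4)*(o - 4)
(2) = (d - 3)*(d^2 + 3*d + 2) = (d - 3)*(d + 1)*(d + 2)
(3) = (w + 2)*(w^2 + 6*w + 8) = (w + 2)^2*(w + 4)
(4) = (y)*(y^4 - 3*y^3 + 2*y^2) = y*(y - 2)*(y^3 - y^2) = y*(y - 2)*(y - 1)*(y^2) = y^2*(y - 2)*(y - 1)*(y)
(5) = (a - 5)*(a^4 - 5*a^3 + 3*a^2 + 5*a - 4) = (a - 5)*(a - 1)*(a^3 - 4*a^2 - a + 4) = (a - 5)*(a - 4)*(a - 1)*(a^2 - 1) = (a - 5)*(a - 4)*(a - 1)*(a + 1)*(a - 1)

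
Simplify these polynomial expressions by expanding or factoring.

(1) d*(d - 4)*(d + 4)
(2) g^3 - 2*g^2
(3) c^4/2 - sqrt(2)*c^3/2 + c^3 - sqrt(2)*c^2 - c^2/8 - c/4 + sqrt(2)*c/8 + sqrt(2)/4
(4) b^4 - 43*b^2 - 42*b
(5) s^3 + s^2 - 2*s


(1) = d^3 - 16*d
(2) = g^2*(g - 2)
(3) = (c/2 + 1)*(c - 1/2)*(c + 1/2)*(c - sqrt(2))
(4) = b*(b - 7)*(b + 1)*(b + 6)
(5) = s*(s - 1)*(s + 2)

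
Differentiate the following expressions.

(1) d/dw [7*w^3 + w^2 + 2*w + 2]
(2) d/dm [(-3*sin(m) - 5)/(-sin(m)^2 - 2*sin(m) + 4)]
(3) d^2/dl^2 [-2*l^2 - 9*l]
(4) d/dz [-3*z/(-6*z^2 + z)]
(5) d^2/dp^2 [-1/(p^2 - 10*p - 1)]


(1) = 21*w^2 + 2*w + 2
(2) = (-10*sin(m) + 3*cos(m)^2 - 25)*cos(m)/(sin(m)^2 + 2*sin(m) - 4)^2
(3) = -4
(4) = -18/(6*z - 1)^2
(5) = 2*(-p^2 + 10*p + 4*(p - 5)^2 + 1)/(-p^2 + 10*p + 1)^3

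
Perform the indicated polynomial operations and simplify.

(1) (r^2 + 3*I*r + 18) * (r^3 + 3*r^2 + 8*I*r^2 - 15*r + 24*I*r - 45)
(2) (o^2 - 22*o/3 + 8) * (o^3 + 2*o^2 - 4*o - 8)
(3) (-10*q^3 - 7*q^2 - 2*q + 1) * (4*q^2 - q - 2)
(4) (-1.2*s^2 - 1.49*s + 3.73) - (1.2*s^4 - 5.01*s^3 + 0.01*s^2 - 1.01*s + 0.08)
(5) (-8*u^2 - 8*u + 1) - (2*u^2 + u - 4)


(1) = r^5 + 3*r^4 + 11*I*r^4 - 21*r^3 + 33*I*r^3 - 63*r^2 + 99*I*r^2 - 270*r + 297*I*r - 810
(2) = o^5 - 16*o^4/3 - 32*o^3/3 + 112*o^2/3 + 80*o/3 - 64
(3) = -40*q^5 - 18*q^4 + 19*q^3 + 20*q^2 + 3*q - 2
(4) = -1.2*s^4 + 5.01*s^3 - 1.21*s^2 - 0.48*s + 3.65
(5) = -10*u^2 - 9*u + 5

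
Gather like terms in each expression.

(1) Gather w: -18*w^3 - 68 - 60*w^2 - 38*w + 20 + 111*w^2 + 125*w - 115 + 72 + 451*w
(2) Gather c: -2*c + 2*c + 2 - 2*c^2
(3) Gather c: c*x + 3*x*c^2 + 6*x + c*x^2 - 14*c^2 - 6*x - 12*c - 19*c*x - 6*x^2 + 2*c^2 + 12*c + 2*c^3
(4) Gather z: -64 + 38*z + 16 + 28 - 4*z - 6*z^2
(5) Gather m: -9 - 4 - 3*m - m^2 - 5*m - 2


(1) = -18*w^3 + 51*w^2 + 538*w - 91
(2) = 2 - 2*c^2
(3) = 2*c^3 + c^2*(3*x - 12) + c*(x^2 - 18*x) - 6*x^2
(4) = -6*z^2 + 34*z - 20
(5) = -m^2 - 8*m - 15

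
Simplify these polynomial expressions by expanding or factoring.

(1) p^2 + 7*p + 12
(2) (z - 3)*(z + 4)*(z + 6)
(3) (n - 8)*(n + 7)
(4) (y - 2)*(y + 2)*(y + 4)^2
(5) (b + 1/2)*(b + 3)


(1) = (p + 3)*(p + 4)
(2) = z^3 + 7*z^2 - 6*z - 72
(3) = n^2 - n - 56
(4) = y^4 + 8*y^3 + 12*y^2 - 32*y - 64
(5) = b^2 + 7*b/2 + 3/2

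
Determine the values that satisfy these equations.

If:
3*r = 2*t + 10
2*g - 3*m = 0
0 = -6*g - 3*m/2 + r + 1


Then:
g = 2*t/21 + 13/21
m = 4*t/63 + 26/63
r = 2*t/3 + 10/3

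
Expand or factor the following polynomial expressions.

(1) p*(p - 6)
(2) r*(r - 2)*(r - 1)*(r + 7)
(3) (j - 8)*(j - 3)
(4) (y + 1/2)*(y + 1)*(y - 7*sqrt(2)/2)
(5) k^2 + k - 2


(1) = p^2 - 6*p
(2) = r^4 + 4*r^3 - 19*r^2 + 14*r
(3) = j^2 - 11*j + 24
(4) = y^3 - 7*sqrt(2)*y^2/2 + 3*y^2/2 - 21*sqrt(2)*y/4 + y/2 - 7*sqrt(2)/4
(5) = (k - 1)*(k + 2)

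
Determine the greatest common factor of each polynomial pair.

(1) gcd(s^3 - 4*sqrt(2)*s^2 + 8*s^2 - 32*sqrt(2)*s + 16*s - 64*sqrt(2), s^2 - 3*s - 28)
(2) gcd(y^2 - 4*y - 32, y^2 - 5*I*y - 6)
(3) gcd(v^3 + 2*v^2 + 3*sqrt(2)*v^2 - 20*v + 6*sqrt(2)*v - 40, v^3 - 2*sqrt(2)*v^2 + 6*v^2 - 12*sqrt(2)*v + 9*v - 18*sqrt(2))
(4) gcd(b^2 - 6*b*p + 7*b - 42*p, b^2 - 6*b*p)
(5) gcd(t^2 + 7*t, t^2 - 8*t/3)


(1) = gcd((s + 4)^2*(s - 4*sqrt(2)), (s - 7)*(s + 4)) = s + 4
(2) = 1
(3) = gcd((v + 2)*(v - 2*sqrt(2))*(v + 5*sqrt(2)), (v + 3)^2*(v - 2*sqrt(2))) = v - 2*sqrt(2)
(4) = -b + 6*p
(5) = gcd(t*(t + 7), t*(t - 8/3)) = t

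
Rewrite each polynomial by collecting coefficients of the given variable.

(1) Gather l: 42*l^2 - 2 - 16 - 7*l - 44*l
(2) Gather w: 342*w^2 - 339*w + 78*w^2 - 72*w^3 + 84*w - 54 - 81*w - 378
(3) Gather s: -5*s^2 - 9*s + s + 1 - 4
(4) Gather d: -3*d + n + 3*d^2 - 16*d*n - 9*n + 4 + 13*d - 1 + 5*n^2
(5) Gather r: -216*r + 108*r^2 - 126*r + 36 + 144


(1) = 42*l^2 - 51*l - 18
(2) = -72*w^3 + 420*w^2 - 336*w - 432
(3) = -5*s^2 - 8*s - 3
(4) = 3*d^2 + d*(10 - 16*n) + 5*n^2 - 8*n + 3
(5) = 108*r^2 - 342*r + 180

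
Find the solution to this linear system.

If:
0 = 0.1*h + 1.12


Then:
h = -11.20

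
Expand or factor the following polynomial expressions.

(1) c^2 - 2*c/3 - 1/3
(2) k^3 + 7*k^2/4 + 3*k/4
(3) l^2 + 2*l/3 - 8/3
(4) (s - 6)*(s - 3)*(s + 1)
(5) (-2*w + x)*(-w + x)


(1) = (c - 1)*(c + 1/3)
(2) = k*(k + 3/4)*(k + 1)
(3) = (l - 4/3)*(l + 2)
(4) = s^3 - 8*s^2 + 9*s + 18
(5) = 2*w^2 - 3*w*x + x^2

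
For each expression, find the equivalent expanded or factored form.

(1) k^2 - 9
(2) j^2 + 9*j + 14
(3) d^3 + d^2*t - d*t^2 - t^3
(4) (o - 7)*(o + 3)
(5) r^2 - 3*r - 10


(1) = (k - 3)*(k + 3)
(2) = (j + 2)*(j + 7)
(3) = (d - t)*(d + t)^2
(4) = o^2 - 4*o - 21
(5) = (r - 5)*(r + 2)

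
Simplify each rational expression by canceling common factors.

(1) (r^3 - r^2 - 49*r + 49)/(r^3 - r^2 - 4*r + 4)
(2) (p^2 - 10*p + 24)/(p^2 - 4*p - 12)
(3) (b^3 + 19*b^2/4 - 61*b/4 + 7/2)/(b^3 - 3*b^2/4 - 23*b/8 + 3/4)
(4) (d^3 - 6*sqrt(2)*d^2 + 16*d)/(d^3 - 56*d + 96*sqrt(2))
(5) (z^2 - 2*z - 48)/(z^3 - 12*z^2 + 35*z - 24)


(1) = (r^2 - 49)/(r^2 - 4)
(2) = (p - 4)/(p + 2)
(3) = (2*b + 14)/(2*b + 3)
(4) = d/(d + 6*sqrt(2))
(5) = (z + 6)/(z^2 - 4*z + 3)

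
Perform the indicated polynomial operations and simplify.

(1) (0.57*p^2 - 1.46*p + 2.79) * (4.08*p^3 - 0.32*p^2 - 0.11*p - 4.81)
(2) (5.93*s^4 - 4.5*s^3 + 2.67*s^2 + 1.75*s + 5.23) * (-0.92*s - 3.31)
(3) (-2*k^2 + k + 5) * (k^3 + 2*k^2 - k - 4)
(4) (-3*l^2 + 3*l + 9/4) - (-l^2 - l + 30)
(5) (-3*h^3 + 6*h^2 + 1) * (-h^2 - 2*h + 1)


(1) = 2.3256*p^5 - 6.1392*p^4 + 11.7877*p^3 - 3.4739*p^2 + 6.7157*p - 13.4199
(2) = -5.4556*s^5 - 15.4883*s^4 + 12.4386*s^3 - 10.4477*s^2 - 10.6041*s - 17.3113
(3) = -2*k^5 - 3*k^4 + 9*k^3 + 17*k^2 - 9*k - 20
(4) = -2*l^2 + 4*l - 111/4
(5) = 3*h^5 - 15*h^3 + 5*h^2 - 2*h + 1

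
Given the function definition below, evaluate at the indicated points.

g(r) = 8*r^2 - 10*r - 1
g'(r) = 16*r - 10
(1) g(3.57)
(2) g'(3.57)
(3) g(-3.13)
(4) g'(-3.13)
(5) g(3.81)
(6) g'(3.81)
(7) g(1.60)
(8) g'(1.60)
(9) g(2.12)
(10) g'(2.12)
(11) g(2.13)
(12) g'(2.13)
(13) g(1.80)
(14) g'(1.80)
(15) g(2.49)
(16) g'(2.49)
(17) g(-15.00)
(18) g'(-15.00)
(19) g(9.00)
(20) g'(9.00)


(1) = 65.26
(2) = 47.12
(3) = 108.68
(4) = -60.08
(5) = 77.03
(6) = 50.96
(7) = 3.48
(8) = 15.60
(9) = 13.76
(10) = 23.92
(11) = 14.00
(12) = 24.08
(13) = 6.92
(14) = 18.80
(15) = 23.70
(16) = 29.84
(17) = 1949.00
(18) = -250.00
(19) = 557.00
(20) = 134.00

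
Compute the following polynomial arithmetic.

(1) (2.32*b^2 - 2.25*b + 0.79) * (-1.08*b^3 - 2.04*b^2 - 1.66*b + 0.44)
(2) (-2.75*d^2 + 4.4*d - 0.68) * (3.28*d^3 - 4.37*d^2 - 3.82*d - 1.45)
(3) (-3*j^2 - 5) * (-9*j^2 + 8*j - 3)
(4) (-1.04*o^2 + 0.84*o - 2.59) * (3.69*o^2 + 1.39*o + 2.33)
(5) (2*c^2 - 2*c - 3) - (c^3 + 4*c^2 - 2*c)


(1) = -2.5056*b^5 - 2.3028*b^4 - 0.1144*b^3 + 3.1442*b^2 - 2.3014*b + 0.3476
(2) = -9.02*d^5 + 26.4495*d^4 - 10.9534*d^3 - 9.8489*d^2 - 3.7824*d + 0.986
(3) = 27*j^4 - 24*j^3 + 54*j^2 - 40*j + 15
(4) = -3.8376*o^4 + 1.654*o^3 - 10.8127*o^2 - 1.6429*o - 6.0347
(5) = -c^3 - 2*c^2 - 3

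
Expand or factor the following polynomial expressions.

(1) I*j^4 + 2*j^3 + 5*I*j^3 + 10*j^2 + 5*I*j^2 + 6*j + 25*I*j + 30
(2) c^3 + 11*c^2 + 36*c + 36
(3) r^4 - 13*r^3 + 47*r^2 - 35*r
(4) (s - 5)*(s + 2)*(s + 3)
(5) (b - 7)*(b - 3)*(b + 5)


(1) = (j + 5)*(j - 3*I)*(j + 2*I)*(I*j + 1)
(2) = (c + 2)*(c + 3)*(c + 6)
(3) = r*(r - 7)*(r - 5)*(r - 1)
(4) = s^3 - 19*s - 30
(5) = b^3 - 5*b^2 - 29*b + 105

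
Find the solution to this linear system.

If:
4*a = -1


Then:
a = -1/4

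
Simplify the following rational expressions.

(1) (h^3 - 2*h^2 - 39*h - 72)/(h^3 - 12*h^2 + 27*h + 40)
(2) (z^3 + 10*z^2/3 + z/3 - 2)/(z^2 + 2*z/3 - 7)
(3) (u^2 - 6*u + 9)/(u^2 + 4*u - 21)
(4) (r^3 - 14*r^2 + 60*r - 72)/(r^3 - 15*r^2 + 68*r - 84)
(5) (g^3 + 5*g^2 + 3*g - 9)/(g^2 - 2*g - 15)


(1) = (h^2 + 6*h + 9)/(h^2 - 4*h - 5)
(2) = (3*z^2 + z - 2)/(3*z - 7)
(3) = (u - 3)/(u + 7)
(4) = (r - 6)/(r - 7)
(5) = (g^2 + 2*g - 3)/(g - 5)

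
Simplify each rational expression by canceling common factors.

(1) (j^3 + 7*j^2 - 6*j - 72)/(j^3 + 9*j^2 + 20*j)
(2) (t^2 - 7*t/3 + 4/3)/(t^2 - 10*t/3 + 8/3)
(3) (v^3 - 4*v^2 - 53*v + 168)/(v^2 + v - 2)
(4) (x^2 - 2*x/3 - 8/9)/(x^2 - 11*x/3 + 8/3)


(1) = (j^2 + 3*j - 18)/(j^2 + 5*j)
(2) = (t - 1)/(t - 2)
(3) = (v^3 - 4*v^2 - 53*v + 168)/(v^2 + v - 2)
(4) = (9*x^2 - 6*x - 8)/(9*x^2 - 33*x + 24)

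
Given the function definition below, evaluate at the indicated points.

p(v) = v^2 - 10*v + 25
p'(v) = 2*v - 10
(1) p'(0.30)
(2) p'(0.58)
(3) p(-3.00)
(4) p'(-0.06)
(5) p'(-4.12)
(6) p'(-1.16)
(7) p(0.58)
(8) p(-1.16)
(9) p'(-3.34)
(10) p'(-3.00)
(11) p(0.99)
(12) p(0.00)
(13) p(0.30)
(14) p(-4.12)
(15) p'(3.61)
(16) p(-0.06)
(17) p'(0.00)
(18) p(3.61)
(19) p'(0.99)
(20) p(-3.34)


(1) = -9.40
(2) = -8.84
(3) = 64.00
(4) = -10.12
(5) = -18.24
(6) = -12.32
(7) = 19.54
(8) = 37.95
(9) = -16.68
(10) = -16.00
(11) = 16.08
(12) = 25.00
(13) = 22.09
(14) = 83.17
(15) = -2.78
(16) = 25.60
(17) = -10.00
(18) = 1.93
(19) = -8.02
(20) = 69.56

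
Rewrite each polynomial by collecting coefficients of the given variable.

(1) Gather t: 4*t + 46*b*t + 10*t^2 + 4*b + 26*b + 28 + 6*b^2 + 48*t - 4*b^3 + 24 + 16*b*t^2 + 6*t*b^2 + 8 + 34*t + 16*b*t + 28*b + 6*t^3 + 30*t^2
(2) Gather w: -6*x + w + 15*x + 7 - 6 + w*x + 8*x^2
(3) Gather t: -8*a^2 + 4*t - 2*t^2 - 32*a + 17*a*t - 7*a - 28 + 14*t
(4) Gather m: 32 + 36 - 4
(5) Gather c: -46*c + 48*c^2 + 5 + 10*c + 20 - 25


(1) = -4*b^3 + 6*b^2 + 58*b + 6*t^3 + t^2*(16*b + 40) + t*(6*b^2 + 62*b + 86) + 60
(2) = w*(x + 1) + 8*x^2 + 9*x + 1
(3) = -8*a^2 - 39*a - 2*t^2 + t*(17*a + 18) - 28
(4) = 64
(5) = 48*c^2 - 36*c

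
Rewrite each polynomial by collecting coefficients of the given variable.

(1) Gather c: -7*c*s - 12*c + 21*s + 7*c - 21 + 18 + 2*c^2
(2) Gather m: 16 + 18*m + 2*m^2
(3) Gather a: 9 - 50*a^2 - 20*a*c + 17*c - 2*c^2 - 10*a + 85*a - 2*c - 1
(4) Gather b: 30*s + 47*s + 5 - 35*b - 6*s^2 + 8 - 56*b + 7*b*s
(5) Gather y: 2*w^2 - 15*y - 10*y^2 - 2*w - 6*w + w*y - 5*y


(1) = 2*c^2 + c*(-7*s - 5) + 21*s - 3
(2) = 2*m^2 + 18*m + 16
(3) = -50*a^2 + a*(75 - 20*c) - 2*c^2 + 15*c + 8
(4) = b*(7*s - 91) - 6*s^2 + 77*s + 13
(5) = 2*w^2 - 8*w - 10*y^2 + y*(w - 20)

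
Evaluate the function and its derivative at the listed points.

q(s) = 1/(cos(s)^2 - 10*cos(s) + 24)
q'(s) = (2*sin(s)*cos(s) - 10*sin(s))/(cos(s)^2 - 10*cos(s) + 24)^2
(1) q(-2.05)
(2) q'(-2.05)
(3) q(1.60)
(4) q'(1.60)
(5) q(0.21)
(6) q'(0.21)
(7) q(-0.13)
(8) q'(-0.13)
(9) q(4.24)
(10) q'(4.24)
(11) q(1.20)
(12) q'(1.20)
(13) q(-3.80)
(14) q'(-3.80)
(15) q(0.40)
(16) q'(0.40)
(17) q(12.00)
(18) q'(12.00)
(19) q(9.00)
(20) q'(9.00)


(1) = 0.03
(2) = 0.01
(3) = 0.04
(4) = -0.02
(5) = 0.07
(6) = -0.01
(7) = 0.07
(8) = 0.00
(9) = 0.03
(10) = 0.01
(11) = 0.05
(12) = -0.02
(13) = 0.03
(14) = -0.01
(15) = 0.06
(16) = -0.01
(17) = 0.06
(18) = 0.02
(19) = 0.03
(20) = -0.00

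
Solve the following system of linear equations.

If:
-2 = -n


Then:
n = 2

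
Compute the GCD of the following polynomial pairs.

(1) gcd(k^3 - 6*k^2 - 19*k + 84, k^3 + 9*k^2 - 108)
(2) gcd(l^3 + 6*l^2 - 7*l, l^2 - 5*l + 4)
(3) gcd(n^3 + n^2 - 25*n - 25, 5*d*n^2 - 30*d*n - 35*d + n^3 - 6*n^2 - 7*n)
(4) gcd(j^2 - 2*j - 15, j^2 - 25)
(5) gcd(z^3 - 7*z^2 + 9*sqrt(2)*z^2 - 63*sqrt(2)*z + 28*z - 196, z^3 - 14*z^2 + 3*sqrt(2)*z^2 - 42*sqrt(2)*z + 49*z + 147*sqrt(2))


(1) = gcd((k - 7)*(k - 3)*(k + 4), (k - 3)*(k + 6)^2) = k - 3
(2) = l - 1
(3) = gcd((n - 5)*(n + 1)*(n + 5), (5*d + n)*(n - 7)*(n + 1)) = n + 1
(4) = gcd((j - 5)*(j + 3), (j - 5)*(j + 5)) = j - 5
(5) = gcd((z - 7)*(z + 2*sqrt(2))*(z + 7*sqrt(2)), (z - 7)^2*(z + 3*sqrt(2))) = z - 7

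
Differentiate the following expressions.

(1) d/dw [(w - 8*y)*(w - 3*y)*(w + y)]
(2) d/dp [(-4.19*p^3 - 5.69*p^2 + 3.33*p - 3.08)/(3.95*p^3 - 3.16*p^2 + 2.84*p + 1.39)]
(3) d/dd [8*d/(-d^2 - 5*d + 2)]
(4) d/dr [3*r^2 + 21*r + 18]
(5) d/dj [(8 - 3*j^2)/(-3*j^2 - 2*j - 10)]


(1) = 3*w^2 - 20*w*y + 13*y^2
(2) = (35.7159*p^4 - 50.1062*p^3 + 13.3889*p^2 - 35.2838*p + 13.3759)/(15.6025*p^6 - 24.964*p^5 + 32.4216*p^4 - 6.9678*p^3 - 0.7192*p^2 + 7.8952*p + 1.9321)
(3) = 8*(d^2 + 2)/(d^4 + 10*d^3 + 21*d^2 - 20*d + 4)
(4) = 6*r + 21
(5) = 2*(3*j^2 + 54*j + 8)/(9*j^4 + 12*j^3 + 64*j^2 + 40*j + 100)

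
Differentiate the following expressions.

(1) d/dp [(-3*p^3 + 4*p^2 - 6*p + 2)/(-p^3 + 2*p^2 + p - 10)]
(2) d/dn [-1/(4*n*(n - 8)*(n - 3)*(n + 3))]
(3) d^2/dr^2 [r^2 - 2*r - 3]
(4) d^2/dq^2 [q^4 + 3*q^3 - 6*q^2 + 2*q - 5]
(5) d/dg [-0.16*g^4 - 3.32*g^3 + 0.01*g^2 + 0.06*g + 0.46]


(1) = 2*(-p^4 - 9*p^3 + 56*p^2 - 44*p + 29)/(p^6 - 4*p^5 + 2*p^4 + 24*p^3 - 39*p^2 - 20*p + 100)
(2) = (n^3 - 6*n^2 - 9*n/2 + 18)/(n^2*(n^6 - 16*n^5 + 46*n^4 + 288*n^3 - 1071*n^2 - 1296*n + 5184))
(3) = 2
(4) = 12*q^2 + 18*q - 12
(5) = -0.64*g^3 - 9.96*g^2 + 0.02*g + 0.06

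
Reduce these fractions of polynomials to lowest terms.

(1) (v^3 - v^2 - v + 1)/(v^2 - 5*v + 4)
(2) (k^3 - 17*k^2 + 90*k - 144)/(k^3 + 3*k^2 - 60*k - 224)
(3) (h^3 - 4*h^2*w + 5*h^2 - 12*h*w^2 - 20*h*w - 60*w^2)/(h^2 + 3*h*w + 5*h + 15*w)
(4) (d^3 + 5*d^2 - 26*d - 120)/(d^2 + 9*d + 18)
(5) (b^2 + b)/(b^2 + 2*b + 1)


(1) = (v^2 - 1)/(v - 4)
(2) = (k^2 - 9*k + 18)/(k^2 + 11*k + 28)
(3) = (h^2 - 4*h*w - 12*w^2)/(h + 3*w)
(4) = (d^2 - d - 20)/(d + 3)
(5) = b/(b + 1)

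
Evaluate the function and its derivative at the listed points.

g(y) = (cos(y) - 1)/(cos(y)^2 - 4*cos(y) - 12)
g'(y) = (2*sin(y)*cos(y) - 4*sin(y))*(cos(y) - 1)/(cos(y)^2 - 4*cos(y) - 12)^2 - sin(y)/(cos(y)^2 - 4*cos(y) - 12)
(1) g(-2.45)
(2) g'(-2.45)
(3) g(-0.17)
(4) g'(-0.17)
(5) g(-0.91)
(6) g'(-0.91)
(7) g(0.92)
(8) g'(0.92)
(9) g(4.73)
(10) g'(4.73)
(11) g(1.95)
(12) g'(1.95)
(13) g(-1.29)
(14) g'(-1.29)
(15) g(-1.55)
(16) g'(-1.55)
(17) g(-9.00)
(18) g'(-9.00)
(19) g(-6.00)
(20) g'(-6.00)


(1) = 0.21
(2) = -0.17
(3) = 0.00
(4) = -0.01
(5) = 0.03
(6) = -0.06
(7) = 0.03
(8) = 0.06
(9) = 0.08
(10) = -0.11
(11) = 0.13
(12) = 0.15
(13) = 0.06
(14) = -0.09
(15) = 0.08
(16) = -0.11
(17) = 0.25
(18) = -0.14
(19) = 0.00
(20) = 0.02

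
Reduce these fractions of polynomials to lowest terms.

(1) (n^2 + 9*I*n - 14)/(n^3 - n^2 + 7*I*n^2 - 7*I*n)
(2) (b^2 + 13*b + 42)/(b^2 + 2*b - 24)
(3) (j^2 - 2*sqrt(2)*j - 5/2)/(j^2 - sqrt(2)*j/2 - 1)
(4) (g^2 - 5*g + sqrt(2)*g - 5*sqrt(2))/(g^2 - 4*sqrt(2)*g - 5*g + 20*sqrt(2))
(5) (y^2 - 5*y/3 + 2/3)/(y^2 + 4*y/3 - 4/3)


(1) = (n + 2*I)/(n^2 - n)
(2) = (b + 7)/(b - 4)
(3) = (4*j - 10*sqrt(2))/(4*j - 4*sqrt(2))
(4) = (g + sqrt(2))/(g - 4*sqrt(2))
(5) = (y - 1)/(y + 2)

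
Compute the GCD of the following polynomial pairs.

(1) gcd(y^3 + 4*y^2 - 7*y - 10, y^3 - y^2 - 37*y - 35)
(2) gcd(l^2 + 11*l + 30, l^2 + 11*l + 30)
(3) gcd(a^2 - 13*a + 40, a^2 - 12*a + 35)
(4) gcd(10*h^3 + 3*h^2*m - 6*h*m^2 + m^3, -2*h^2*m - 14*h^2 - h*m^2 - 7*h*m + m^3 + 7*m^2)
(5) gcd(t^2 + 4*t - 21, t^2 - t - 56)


(1) = gcd((y - 2)*(y + 1)*(y + 5), (y - 7)*(y + 1)*(y + 5)) = y^2 + 6*y + 5
(2) = l^2 + 11*l + 30
(3) = a - 5
(4) = 2*h^2 + h*m - m^2
(5) = t + 7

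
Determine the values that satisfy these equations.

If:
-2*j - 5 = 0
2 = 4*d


Then:
d = 1/2
j = -5/2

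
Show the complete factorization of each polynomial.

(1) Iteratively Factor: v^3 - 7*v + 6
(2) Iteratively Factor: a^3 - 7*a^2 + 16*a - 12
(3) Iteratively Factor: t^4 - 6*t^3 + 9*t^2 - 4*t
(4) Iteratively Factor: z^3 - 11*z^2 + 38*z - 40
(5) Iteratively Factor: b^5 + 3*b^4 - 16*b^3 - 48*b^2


(1) = (v - 2)*(v^2 + 2*v - 3) = (v - 2)*(v - 1)*(v + 3)
(2) = (a - 2)*(a^2 - 5*a + 6) = (a - 2)^2*(a - 3)
(3) = (t - 1)*(t^3 - 5*t^2 + 4*t) = (t - 1)^2*(t^2 - 4*t) = t*(t - 1)^2*(t - 4)
(4) = (z - 5)*(z^2 - 6*z + 8) = (z - 5)*(z - 4)*(z - 2)
(5) = (b + 3)*(b^4 - 16*b^2) = (b - 4)*(b + 3)*(b^3 + 4*b^2) = b*(b - 4)*(b + 3)*(b^2 + 4*b) = b^2*(b - 4)*(b + 3)*(b + 4)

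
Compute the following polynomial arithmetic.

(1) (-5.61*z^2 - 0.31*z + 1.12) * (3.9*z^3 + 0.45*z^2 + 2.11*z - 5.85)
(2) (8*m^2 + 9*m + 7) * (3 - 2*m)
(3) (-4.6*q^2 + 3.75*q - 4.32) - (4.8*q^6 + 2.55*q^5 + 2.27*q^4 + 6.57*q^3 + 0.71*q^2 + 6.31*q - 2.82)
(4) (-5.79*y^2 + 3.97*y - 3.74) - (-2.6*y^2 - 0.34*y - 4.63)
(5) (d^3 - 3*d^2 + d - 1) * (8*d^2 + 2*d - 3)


(1) = -21.879*z^5 - 3.7335*z^4 - 7.6086*z^3 + 32.6684*z^2 + 4.1767*z - 6.552
(2) = -16*m^3 + 6*m^2 + 13*m + 21
(3) = -4.8*q^6 - 2.55*q^5 - 2.27*q^4 - 6.57*q^3 - 5.31*q^2 - 2.56*q - 1.5
(4) = -3.19*y^2 + 4.31*y + 0.89
(5) = 8*d^5 - 22*d^4 - d^3 + 3*d^2 - 5*d + 3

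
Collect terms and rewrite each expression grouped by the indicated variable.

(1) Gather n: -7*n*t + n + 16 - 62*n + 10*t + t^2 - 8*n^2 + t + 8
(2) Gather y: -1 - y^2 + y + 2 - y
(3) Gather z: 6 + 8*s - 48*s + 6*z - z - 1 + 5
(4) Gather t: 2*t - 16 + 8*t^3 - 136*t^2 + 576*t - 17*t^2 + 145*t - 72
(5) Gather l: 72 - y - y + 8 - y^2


(1) = -8*n^2 + n*(-7*t - 61) + t^2 + 11*t + 24
(2) = 1 - y^2
(3) = -40*s + 5*z + 10
(4) = 8*t^3 - 153*t^2 + 723*t - 88
(5) = -y^2 - 2*y + 80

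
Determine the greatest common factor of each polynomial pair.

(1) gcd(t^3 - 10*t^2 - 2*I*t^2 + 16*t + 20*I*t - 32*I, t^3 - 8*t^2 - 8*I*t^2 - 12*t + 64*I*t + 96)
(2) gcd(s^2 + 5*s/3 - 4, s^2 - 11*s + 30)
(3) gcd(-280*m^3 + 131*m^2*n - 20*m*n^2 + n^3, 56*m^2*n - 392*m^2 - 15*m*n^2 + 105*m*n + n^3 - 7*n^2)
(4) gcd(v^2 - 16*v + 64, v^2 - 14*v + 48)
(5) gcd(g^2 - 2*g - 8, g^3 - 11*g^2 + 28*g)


(1) = t^2 + t*(-8 - 2*I) + 16*I
(2) = gcd((s - 4/3)*(s + 3), (s - 6)*(s - 5)) = 1
(3) = 56*m^2 - 15*m*n + n^2
(4) = gcd((v - 8)^2, (v - 8)*(v - 6)) = v - 8
(5) = gcd((g - 4)*(g + 2), g*(g - 7)*(g - 4)) = g - 4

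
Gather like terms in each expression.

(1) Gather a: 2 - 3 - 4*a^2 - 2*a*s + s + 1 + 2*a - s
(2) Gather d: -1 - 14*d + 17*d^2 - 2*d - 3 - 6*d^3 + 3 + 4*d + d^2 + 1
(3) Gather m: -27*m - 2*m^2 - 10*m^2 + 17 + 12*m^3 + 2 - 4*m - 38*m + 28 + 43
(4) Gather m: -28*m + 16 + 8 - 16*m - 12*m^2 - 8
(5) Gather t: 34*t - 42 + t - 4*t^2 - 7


(1) = -4*a^2 + a*(2 - 2*s)
(2) = -6*d^3 + 18*d^2 - 12*d
(3) = 12*m^3 - 12*m^2 - 69*m + 90
(4) = -12*m^2 - 44*m + 16
(5) = -4*t^2 + 35*t - 49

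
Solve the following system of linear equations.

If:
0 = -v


Then:
v = 0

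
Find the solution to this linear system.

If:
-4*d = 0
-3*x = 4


Then:
d = 0
x = -4/3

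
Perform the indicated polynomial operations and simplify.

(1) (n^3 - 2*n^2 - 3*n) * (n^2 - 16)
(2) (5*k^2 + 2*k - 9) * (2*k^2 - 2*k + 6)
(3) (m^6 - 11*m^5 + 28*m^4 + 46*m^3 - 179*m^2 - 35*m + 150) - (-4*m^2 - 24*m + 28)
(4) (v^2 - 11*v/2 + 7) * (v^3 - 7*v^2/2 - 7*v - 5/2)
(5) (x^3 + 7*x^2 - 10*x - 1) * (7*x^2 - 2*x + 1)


(1) = n^5 - 2*n^4 - 19*n^3 + 32*n^2 + 48*n
(2) = 10*k^4 - 6*k^3 + 8*k^2 + 30*k - 54
(3) = m^6 - 11*m^5 + 28*m^4 + 46*m^3 - 175*m^2 - 11*m + 122
(4) = v^5 - 9*v^4 + 77*v^3/4 + 23*v^2/2 - 141*v/4 - 35/2
(5) = 7*x^5 + 47*x^4 - 83*x^3 + 20*x^2 - 8*x - 1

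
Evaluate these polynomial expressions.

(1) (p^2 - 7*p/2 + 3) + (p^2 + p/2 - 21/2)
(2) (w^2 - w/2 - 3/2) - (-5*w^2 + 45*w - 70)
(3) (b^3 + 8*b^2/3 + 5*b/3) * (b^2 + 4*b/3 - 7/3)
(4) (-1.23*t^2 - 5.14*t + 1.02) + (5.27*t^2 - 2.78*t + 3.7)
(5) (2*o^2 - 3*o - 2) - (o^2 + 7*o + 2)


(1) = 2*p^2 - 3*p - 15/2
(2) = 6*w^2 - 91*w/2 + 137/2
(3) = b^5 + 4*b^4 + 26*b^3/9 - 4*b^2 - 35*b/9
(4) = 4.04*t^2 - 7.92*t + 4.72
(5) = o^2 - 10*o - 4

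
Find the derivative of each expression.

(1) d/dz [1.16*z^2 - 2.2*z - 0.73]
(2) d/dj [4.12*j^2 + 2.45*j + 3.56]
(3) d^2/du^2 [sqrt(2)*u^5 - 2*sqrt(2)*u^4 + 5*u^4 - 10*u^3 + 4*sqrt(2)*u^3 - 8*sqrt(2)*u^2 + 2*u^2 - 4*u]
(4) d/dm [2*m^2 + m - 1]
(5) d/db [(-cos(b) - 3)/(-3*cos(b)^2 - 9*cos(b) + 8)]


(1) = 2.32*z - 2.2
(2) = 8.24*j + 2.45
(3) = 20*sqrt(2)*u^3 - 24*sqrt(2)*u^2 + 60*u^2 - 60*u + 24*sqrt(2)*u - 16*sqrt(2) + 4
(4) = 4*m + 1
(5) = (3*cos(b)^2 + 18*cos(b) + 35)*sin(b)/(-3*sin(b)^2 + 9*cos(b) - 5)^2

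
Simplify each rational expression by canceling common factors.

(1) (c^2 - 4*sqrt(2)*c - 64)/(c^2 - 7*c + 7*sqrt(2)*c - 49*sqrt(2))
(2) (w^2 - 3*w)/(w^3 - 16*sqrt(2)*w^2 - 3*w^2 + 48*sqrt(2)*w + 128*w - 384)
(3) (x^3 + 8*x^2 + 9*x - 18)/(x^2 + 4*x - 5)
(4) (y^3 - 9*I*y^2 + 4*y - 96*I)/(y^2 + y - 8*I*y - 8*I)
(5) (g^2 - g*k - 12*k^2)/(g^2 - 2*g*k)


(1) = (c^2 - 4*sqrt(2)*c - 64)/(c^2 + c*(-7 + 7*sqrt(2)) - 49*sqrt(2))
(2) = w/(w^2 - 16*sqrt(2)*w + 128)
(3) = (x^2 + 9*x + 18)/(x + 5)
(4) = (y^2 - I*y + 12)/(y + 1)
(5) = (g^2 - g*k - 12*k^2)/(g^2 - 2*g*k)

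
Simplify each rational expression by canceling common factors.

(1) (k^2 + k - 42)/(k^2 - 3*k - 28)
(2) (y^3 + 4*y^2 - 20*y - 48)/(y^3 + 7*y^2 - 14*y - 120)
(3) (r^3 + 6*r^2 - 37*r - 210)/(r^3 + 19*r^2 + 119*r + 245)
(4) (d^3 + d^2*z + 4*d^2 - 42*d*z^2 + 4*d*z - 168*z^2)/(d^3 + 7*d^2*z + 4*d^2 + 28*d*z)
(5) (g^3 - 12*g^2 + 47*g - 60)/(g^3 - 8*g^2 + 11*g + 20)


(1) = (k^2 + k - 42)/(k^2 - 3*k - 28)
(2) = (y + 2)/(y + 5)
(3) = (r - 6)/(r + 7)
(4) = (d - 6*z)/d
(5) = (g - 3)/(g + 1)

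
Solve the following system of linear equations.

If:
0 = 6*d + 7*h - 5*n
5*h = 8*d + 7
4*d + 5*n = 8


Then:
d = -9/106
h = 67/53
n = 442/265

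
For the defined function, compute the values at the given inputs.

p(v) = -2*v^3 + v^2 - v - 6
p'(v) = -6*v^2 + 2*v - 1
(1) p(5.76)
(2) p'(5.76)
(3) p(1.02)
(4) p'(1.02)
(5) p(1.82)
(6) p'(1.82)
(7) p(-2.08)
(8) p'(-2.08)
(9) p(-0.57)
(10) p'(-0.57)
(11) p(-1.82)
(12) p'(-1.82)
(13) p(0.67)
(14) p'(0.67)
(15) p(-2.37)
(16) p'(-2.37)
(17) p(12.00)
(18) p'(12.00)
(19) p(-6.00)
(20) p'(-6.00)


(1) = -360.79
(2) = -188.55
(3) = -8.10
(4) = -5.20
(5) = -16.56
(6) = -17.23
(7) = 18.40
(8) = -31.12
(9) = -4.73
(10) = -4.09
(11) = 11.19
(12) = -24.51
(13) = -6.82
(14) = -2.35
(15) = 28.61
(16) = -39.44
(17) = -3330.00
(18) = -841.00
(19) = 468.00
(20) = -229.00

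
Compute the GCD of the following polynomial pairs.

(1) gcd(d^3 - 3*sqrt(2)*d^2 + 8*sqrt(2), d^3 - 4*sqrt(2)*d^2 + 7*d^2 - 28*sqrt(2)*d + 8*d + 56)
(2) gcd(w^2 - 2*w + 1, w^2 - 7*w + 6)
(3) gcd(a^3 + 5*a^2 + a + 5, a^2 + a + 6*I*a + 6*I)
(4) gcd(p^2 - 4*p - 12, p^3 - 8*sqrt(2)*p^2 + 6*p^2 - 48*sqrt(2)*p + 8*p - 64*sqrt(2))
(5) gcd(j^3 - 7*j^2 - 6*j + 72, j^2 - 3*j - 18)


(1) = d^2 - 4*sqrt(2)*d + 8
(2) = w - 1
(3) = gcd((a + 5)*(a - I)*(a + I), (a + 1)*(a + 6*I)) = 1
(4) = gcd((p - 6)*(p + 2), (p + 2)*(p + 4)*(p - 8*sqrt(2))) = p + 2
(5) = j^2 - 3*j - 18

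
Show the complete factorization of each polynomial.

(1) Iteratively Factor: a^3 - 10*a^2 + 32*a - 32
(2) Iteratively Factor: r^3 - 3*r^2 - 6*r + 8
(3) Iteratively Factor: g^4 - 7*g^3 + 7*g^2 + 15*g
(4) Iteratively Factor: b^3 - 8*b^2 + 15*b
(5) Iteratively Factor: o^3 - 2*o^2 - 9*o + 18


(1) = (a - 2)*(a^2 - 8*a + 16) = (a - 4)*(a - 2)*(a - 4)
(2) = (r - 4)*(r^2 + r - 2) = (r - 4)*(r - 1)*(r + 2)
(3) = (g + 1)*(g^3 - 8*g^2 + 15*g) = (g - 3)*(g + 1)*(g^2 - 5*g) = g*(g - 3)*(g + 1)*(g - 5)
(4) = (b - 3)*(b^2 - 5*b) = (b - 5)*(b - 3)*(b)
(5) = (o - 2)*(o^2 - 9) = (o - 2)*(o + 3)*(o - 3)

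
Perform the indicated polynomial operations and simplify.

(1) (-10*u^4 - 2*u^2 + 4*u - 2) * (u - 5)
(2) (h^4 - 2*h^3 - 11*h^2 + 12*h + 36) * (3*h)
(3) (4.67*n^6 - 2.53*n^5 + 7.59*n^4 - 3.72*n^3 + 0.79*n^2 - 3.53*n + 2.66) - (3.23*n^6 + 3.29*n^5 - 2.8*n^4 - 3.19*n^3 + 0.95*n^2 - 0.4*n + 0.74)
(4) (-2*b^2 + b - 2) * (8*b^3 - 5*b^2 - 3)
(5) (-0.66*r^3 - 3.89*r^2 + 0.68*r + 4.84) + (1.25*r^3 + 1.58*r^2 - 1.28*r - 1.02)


(1) = -10*u^5 + 50*u^4 - 2*u^3 + 14*u^2 - 22*u + 10
(2) = 3*h^5 - 6*h^4 - 33*h^3 + 36*h^2 + 108*h
(3) = 1.44*n^6 - 5.82*n^5 + 10.39*n^4 - 0.53*n^3 - 0.16*n^2 - 3.13*n + 1.92
(4) = -16*b^5 + 18*b^4 - 21*b^3 + 16*b^2 - 3*b + 6
(5) = 0.59*r^3 - 2.31*r^2 - 0.6*r + 3.82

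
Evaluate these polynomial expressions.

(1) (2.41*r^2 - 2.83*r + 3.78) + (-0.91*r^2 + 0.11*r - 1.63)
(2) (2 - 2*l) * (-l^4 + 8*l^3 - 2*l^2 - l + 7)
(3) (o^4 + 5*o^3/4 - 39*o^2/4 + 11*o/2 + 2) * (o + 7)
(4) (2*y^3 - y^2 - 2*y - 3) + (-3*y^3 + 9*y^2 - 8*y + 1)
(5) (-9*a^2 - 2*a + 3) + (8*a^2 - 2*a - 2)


(1) = 1.5*r^2 - 2.72*r + 2.15
(2) = 2*l^5 - 18*l^4 + 20*l^3 - 2*l^2 - 16*l + 14
(3) = o^5 + 33*o^4/4 - o^3 - 251*o^2/4 + 81*o/2 + 14
(4) = -y^3 + 8*y^2 - 10*y - 2
(5) = -a^2 - 4*a + 1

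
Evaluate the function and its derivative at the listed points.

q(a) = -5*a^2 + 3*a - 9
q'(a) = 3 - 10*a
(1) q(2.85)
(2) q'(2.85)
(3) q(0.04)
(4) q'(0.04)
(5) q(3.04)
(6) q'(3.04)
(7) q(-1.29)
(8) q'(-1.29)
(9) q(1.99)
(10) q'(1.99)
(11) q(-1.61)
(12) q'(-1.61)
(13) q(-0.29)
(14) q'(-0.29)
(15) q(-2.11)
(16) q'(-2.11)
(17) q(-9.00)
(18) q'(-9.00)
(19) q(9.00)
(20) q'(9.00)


(1) = -41.06
(2) = -25.50
(3) = -8.89
(4) = 2.60
(5) = -46.09
(6) = -27.40
(7) = -21.19
(8) = 15.90
(9) = -22.83
(10) = -16.90
(11) = -26.79
(12) = 19.10
(13) = -10.29
(14) = 5.90
(15) = -37.59
(16) = 24.10
(17) = -441.00
(18) = 93.00
(19) = -387.00
(20) = -87.00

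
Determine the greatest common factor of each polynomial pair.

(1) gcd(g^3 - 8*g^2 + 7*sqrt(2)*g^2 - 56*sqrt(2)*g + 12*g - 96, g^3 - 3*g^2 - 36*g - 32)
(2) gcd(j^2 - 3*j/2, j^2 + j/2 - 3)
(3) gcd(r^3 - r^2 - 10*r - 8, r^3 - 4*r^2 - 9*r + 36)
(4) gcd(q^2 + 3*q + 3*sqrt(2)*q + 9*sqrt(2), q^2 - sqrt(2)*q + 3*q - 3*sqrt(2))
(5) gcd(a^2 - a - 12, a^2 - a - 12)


(1) = g - 8
(2) = gcd(j*(j - 3/2), (j - 3/2)*(j + 2)) = j - 3/2
(3) = gcd((r - 4)*(r + 1)*(r + 2), (r - 4)*(r - 3)*(r + 3)) = r - 4
(4) = gcd((q + 3)*(q + 3*sqrt(2)), (q + 3)*(q - sqrt(2))) = q + 3
(5) = gcd((a - 4)*(a + 3), (a - 4)*(a + 3)) = a^2 - a - 12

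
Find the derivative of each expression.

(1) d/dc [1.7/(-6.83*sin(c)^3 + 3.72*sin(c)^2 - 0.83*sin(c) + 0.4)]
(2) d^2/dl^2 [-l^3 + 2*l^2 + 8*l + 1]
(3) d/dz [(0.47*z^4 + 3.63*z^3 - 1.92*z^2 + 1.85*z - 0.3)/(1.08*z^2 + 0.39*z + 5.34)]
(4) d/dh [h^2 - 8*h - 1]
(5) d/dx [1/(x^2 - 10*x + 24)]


(1) = (34.833*sin(c)^2 - 12.648*sin(c) + 1.411)*cos(c)/(6.83*sin(c)^3 - 3.72*sin(c)^2 + 0.83*sin(c) - 0.4)^2
(2) = 4 - 6*l
(3) = (1.0152*z^5 + 4.4703*z^4 + 12.8706*z^3 + 55.4058*z^2 - 19.8576*z + 9.996)/(1.1664*z^4 + 0.8424*z^3 + 11.6865*z^2 + 4.1652*z + 28.5156)
(4) = 2*h - 8
(5) = 2*(5 - x)/(x^2 - 10*x + 24)^2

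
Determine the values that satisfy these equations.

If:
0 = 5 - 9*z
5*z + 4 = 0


Then:
No Solution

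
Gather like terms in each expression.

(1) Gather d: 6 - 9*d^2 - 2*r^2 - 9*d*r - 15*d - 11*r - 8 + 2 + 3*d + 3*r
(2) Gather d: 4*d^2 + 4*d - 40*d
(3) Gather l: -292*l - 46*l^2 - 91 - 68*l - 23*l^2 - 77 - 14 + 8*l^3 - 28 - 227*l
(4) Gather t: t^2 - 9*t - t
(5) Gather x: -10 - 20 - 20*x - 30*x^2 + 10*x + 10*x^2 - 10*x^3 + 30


(1) = -9*d^2 + d*(-9*r - 12) - 2*r^2 - 8*r
(2) = 4*d^2 - 36*d
(3) = 8*l^3 - 69*l^2 - 587*l - 210
(4) = t^2 - 10*t
(5) = -10*x^3 - 20*x^2 - 10*x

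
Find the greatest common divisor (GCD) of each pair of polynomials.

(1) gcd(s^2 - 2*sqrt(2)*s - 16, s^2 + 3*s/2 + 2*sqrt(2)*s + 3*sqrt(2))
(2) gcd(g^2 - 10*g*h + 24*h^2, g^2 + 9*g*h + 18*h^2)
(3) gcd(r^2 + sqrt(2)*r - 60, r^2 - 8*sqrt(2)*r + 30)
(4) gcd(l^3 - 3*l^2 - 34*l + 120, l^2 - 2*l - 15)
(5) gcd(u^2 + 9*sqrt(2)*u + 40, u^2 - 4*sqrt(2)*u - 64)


(1) = s + 2*sqrt(2)
(2) = gcd((g - 6*h)*(g - 4*h), (g + 3*h)*(g + 6*h)) = 1
(3) = r - 5*sqrt(2)
(4) = gcd((l - 5)*(l - 4)*(l + 6), (l - 5)*(l + 3)) = l - 5
(5) = gcd((u + 4*sqrt(2))*(u + 5*sqrt(2)), (u - 8*sqrt(2))*(u + 4*sqrt(2))) = u + 4*sqrt(2)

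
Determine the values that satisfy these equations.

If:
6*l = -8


Then:
l = -4/3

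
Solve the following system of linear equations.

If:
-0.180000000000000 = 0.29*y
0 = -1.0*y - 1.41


Then:
No Solution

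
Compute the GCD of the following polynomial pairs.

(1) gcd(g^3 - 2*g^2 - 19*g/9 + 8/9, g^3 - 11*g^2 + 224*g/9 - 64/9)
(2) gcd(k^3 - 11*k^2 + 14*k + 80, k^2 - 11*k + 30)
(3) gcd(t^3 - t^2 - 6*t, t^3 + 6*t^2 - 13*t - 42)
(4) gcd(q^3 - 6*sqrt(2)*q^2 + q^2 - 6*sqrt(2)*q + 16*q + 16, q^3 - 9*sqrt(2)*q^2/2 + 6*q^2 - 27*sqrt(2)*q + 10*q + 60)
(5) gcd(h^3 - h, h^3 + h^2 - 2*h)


(1) = g^2 - 3*g + 8/9
(2) = gcd((k - 8)*(k - 5)*(k + 2), (k - 6)*(k - 5)) = k - 5
(3) = t^2 - t - 6
(4) = gcd((q + 1)*(q - 4*sqrt(2))*(q - 2*sqrt(2)), (q + 6)*(q - 5*sqrt(2)/2)*(q - 2*sqrt(2))) = q - 2*sqrt(2)
(5) = gcd(h*(h - 1)*(h + 1), h*(h - 1)*(h + 2)) = h^2 - h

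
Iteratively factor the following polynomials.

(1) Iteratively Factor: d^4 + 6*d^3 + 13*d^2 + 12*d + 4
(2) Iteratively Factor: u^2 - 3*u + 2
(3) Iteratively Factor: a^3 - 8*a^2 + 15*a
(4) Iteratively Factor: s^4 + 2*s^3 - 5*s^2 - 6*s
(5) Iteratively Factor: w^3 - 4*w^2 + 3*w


(1) = (d + 1)*(d^3 + 5*d^2 + 8*d + 4) = (d + 1)*(d + 2)*(d^2 + 3*d + 2) = (d + 1)^2*(d + 2)*(d + 2)
(2) = (u - 1)*(u - 2)
(3) = (a)*(a^2 - 8*a + 15) = a*(a - 3)*(a - 5)
(4) = (s)*(s^3 + 2*s^2 - 5*s - 6) = s*(s + 3)*(s^2 - s - 2) = s*(s + 1)*(s + 3)*(s - 2)
(5) = (w - 1)*(w^2 - 3*w) = w*(w - 1)*(w - 3)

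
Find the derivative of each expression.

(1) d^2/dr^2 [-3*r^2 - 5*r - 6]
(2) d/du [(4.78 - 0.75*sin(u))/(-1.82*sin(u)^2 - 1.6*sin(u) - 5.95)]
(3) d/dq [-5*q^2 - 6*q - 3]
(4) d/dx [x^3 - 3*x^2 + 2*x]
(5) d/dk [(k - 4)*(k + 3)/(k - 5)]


(1) = -6
(2) = (-1.365*sin(u)^2 + 17.3992*sin(u) + 12.1105)*cos(u)/(3.3124*sin(u)^4 + 5.824*sin(u)^3 + 24.218*sin(u)^2 + 19.04*sin(u) + 35.4025)
(3) = -10*q - 6
(4) = 3*x^2 - 6*x + 2
(5) = (k^2 - 10*k + 17)/(k^2 - 10*k + 25)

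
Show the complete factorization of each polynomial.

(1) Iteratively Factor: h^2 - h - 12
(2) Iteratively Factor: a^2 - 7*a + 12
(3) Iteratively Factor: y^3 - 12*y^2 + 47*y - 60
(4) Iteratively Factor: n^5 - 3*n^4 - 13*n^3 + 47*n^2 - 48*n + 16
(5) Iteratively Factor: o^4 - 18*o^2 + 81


(1) = (h + 3)*(h - 4)
(2) = (a - 3)*(a - 4)
(3) = (y - 4)*(y^2 - 8*y + 15) = (y - 4)*(y - 3)*(y - 5)
(4) = (n - 4)*(n^4 + n^3 - 9*n^2 + 11*n - 4) = (n - 4)*(n - 1)*(n^3 + 2*n^2 - 7*n + 4) = (n - 4)*(n - 1)^2*(n^2 + 3*n - 4) = (n - 4)*(n - 1)^2*(n + 4)*(n - 1)
(5) = (o + 3)*(o^3 - 3*o^2 - 9*o + 27) = (o - 3)*(o + 3)*(o^2 - 9) = (o - 3)^2*(o + 3)*(o + 3)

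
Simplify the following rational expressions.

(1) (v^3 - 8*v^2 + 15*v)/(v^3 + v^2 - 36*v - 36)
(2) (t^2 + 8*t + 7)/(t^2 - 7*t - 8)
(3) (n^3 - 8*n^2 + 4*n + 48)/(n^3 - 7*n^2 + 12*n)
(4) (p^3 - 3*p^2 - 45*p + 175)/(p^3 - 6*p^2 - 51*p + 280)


(1) = (v^3 - 8*v^2 + 15*v)/(v^3 + v^2 - 36*v - 36)
(2) = (t + 7)/(t - 8)
(3) = (n^2 - 4*n - 12)/(n^2 - 3*n)
(4) = (p - 5)/(p - 8)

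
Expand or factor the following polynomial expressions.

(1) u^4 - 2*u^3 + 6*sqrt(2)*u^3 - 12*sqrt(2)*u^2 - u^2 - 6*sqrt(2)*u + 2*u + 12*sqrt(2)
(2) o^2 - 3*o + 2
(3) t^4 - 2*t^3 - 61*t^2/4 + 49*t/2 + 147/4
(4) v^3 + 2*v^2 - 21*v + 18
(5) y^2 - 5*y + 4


(1) = (u - 2)*(u - 1)*(u + 1)*(u + 6*sqrt(2))
(2) = (o - 2)*(o - 1)
(3) = (t - 7/2)*(t - 3)*(t + 1)*(t + 7/2)
(4) = (v - 3)*(v - 1)*(v + 6)
(5) = (y - 4)*(y - 1)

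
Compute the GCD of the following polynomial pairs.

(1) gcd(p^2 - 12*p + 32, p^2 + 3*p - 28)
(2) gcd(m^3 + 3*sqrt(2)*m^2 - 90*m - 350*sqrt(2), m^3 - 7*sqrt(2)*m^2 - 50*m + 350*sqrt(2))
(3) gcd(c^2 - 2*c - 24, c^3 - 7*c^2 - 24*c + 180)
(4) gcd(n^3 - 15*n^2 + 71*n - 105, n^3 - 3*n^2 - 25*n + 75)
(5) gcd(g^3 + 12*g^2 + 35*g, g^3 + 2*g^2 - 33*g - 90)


(1) = gcd((p - 8)*(p - 4), (p - 4)*(p + 7)) = p - 4
(2) = gcd((m - 7*sqrt(2))*(m + 5*sqrt(2))^2, (m - 7*sqrt(2))*(m - 5*sqrt(2))*(m + 5*sqrt(2))) = m^2 - 2*sqrt(2)*m - 70
(3) = gcd((c - 6)*(c + 4), (c - 6)^2*(c + 5)) = c - 6
(4) = gcd((n - 7)*(n - 5)*(n - 3), (n - 5)*(n - 3)*(n + 5)) = n^2 - 8*n + 15
(5) = g + 5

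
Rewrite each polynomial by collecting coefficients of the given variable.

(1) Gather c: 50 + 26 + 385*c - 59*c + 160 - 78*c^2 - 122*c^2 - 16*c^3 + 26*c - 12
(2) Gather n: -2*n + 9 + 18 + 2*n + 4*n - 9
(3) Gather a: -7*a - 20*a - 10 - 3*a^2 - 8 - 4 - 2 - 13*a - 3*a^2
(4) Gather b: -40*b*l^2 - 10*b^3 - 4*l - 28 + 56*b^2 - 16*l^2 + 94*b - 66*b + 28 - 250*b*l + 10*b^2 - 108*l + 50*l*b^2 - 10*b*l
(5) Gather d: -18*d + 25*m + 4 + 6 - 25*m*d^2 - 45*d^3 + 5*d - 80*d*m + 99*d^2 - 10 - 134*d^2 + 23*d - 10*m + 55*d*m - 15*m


(1) = -16*c^3 - 200*c^2 + 352*c + 224
(2) = 4*n + 18
(3) = -6*a^2 - 40*a - 24
(4) = -10*b^3 + b^2*(50*l + 66) + b*(-40*l^2 - 260*l + 28) - 16*l^2 - 112*l
(5) = -45*d^3 + d^2*(-25*m - 35) + d*(10 - 25*m)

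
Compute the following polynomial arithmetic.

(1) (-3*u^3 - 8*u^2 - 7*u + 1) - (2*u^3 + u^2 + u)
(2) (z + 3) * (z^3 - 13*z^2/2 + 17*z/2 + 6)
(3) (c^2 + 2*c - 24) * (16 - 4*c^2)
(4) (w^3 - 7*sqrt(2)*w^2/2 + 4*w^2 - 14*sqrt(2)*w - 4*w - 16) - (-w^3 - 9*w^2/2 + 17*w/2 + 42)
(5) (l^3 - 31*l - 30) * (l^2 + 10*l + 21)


(1) = -5*u^3 - 9*u^2 - 8*u + 1
(2) = z^4 - 7*z^3/2 - 11*z^2 + 63*z/2 + 18
(3) = -4*c^4 - 8*c^3 + 112*c^2 + 32*c - 384
(4) = 2*w^3 - 7*sqrt(2)*w^2/2 + 17*w^2/2 - 14*sqrt(2)*w - 25*w/2 - 58
(5) = l^5 + 10*l^4 - 10*l^3 - 340*l^2 - 951*l - 630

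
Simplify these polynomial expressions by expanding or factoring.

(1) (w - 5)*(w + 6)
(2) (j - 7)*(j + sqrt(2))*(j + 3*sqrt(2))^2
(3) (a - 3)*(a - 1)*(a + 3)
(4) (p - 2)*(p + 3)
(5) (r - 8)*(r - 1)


(1) = w^2 + w - 30
(2) = j^4 - 7*j^3 + 7*sqrt(2)*j^3 - 49*sqrt(2)*j^2 + 30*j^2 - 210*j + 18*sqrt(2)*j - 126*sqrt(2)
(3) = a^3 - a^2 - 9*a + 9
(4) = p^2 + p - 6
(5) = r^2 - 9*r + 8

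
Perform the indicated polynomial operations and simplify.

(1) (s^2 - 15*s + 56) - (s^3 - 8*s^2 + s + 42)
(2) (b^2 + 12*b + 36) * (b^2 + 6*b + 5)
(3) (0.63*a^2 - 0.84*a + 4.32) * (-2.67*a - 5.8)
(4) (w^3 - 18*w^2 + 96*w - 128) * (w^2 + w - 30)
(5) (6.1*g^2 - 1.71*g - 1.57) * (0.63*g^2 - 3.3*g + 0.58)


(1) = -s^3 + 9*s^2 - 16*s + 14
(2) = b^4 + 18*b^3 + 113*b^2 + 276*b + 180
(3) = -1.6821*a^3 - 1.4112*a^2 - 6.6624*a - 25.056
(4) = w^5 - 17*w^4 + 48*w^3 + 508*w^2 - 3008*w + 3840
(5) = 3.843*g^4 - 21.2073*g^3 + 8.1919*g^2 + 4.1892*g - 0.9106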